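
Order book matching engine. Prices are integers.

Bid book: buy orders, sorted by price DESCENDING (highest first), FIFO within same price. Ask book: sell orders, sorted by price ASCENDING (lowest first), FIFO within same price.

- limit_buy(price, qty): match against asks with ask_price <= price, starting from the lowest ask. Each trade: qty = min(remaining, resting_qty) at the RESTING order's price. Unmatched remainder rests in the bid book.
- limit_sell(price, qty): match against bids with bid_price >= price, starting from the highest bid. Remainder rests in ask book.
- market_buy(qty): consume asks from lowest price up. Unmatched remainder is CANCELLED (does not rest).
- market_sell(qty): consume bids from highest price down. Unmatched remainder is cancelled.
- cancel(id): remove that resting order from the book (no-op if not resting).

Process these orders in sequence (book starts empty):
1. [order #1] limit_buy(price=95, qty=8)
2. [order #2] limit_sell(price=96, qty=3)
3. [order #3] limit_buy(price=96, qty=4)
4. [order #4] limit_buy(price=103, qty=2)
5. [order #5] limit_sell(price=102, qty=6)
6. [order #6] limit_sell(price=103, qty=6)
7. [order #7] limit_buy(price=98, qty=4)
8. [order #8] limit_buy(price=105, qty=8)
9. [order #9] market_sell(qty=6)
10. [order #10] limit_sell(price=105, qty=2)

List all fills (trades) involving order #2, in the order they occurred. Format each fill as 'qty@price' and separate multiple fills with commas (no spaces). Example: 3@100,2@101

Answer: 3@96

Derivation:
After op 1 [order #1] limit_buy(price=95, qty=8): fills=none; bids=[#1:8@95] asks=[-]
After op 2 [order #2] limit_sell(price=96, qty=3): fills=none; bids=[#1:8@95] asks=[#2:3@96]
After op 3 [order #3] limit_buy(price=96, qty=4): fills=#3x#2:3@96; bids=[#3:1@96 #1:8@95] asks=[-]
After op 4 [order #4] limit_buy(price=103, qty=2): fills=none; bids=[#4:2@103 #3:1@96 #1:8@95] asks=[-]
After op 5 [order #5] limit_sell(price=102, qty=6): fills=#4x#5:2@103; bids=[#3:1@96 #1:8@95] asks=[#5:4@102]
After op 6 [order #6] limit_sell(price=103, qty=6): fills=none; bids=[#3:1@96 #1:8@95] asks=[#5:4@102 #6:6@103]
After op 7 [order #7] limit_buy(price=98, qty=4): fills=none; bids=[#7:4@98 #3:1@96 #1:8@95] asks=[#5:4@102 #6:6@103]
After op 8 [order #8] limit_buy(price=105, qty=8): fills=#8x#5:4@102 #8x#6:4@103; bids=[#7:4@98 #3:1@96 #1:8@95] asks=[#6:2@103]
After op 9 [order #9] market_sell(qty=6): fills=#7x#9:4@98 #3x#9:1@96 #1x#9:1@95; bids=[#1:7@95] asks=[#6:2@103]
After op 10 [order #10] limit_sell(price=105, qty=2): fills=none; bids=[#1:7@95] asks=[#6:2@103 #10:2@105]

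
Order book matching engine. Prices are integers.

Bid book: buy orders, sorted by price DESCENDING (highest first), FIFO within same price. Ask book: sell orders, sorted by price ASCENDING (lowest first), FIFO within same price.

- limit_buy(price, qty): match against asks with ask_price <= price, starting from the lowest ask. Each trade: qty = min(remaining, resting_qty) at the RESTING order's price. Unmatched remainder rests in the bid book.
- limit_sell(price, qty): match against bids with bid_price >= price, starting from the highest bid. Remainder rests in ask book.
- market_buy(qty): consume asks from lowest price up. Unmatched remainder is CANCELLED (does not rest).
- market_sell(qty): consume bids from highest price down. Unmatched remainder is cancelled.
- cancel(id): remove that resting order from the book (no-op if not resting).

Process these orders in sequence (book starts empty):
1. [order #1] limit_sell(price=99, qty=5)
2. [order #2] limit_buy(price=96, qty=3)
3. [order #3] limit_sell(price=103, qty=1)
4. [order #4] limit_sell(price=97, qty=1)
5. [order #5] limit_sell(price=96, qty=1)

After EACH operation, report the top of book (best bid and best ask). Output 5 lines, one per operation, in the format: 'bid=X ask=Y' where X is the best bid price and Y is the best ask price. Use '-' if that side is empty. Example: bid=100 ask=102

Answer: bid=- ask=99
bid=96 ask=99
bid=96 ask=99
bid=96 ask=97
bid=96 ask=97

Derivation:
After op 1 [order #1] limit_sell(price=99, qty=5): fills=none; bids=[-] asks=[#1:5@99]
After op 2 [order #2] limit_buy(price=96, qty=3): fills=none; bids=[#2:3@96] asks=[#1:5@99]
After op 3 [order #3] limit_sell(price=103, qty=1): fills=none; bids=[#2:3@96] asks=[#1:5@99 #3:1@103]
After op 4 [order #4] limit_sell(price=97, qty=1): fills=none; bids=[#2:3@96] asks=[#4:1@97 #1:5@99 #3:1@103]
After op 5 [order #5] limit_sell(price=96, qty=1): fills=#2x#5:1@96; bids=[#2:2@96] asks=[#4:1@97 #1:5@99 #3:1@103]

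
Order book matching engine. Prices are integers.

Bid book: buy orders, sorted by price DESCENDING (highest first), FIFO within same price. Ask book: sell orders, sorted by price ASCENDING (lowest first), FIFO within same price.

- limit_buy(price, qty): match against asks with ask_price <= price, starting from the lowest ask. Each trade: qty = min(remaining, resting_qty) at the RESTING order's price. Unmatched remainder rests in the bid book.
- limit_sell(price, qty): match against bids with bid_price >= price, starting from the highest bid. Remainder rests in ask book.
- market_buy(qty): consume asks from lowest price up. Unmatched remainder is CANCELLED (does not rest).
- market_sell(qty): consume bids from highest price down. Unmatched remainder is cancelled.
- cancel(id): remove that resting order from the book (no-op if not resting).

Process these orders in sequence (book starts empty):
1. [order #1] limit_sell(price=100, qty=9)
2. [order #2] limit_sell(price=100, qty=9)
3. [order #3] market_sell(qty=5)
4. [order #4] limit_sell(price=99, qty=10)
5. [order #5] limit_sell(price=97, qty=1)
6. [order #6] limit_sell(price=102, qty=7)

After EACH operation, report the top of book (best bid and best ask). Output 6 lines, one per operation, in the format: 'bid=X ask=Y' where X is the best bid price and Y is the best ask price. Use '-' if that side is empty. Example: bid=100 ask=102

Answer: bid=- ask=100
bid=- ask=100
bid=- ask=100
bid=- ask=99
bid=- ask=97
bid=- ask=97

Derivation:
After op 1 [order #1] limit_sell(price=100, qty=9): fills=none; bids=[-] asks=[#1:9@100]
After op 2 [order #2] limit_sell(price=100, qty=9): fills=none; bids=[-] asks=[#1:9@100 #2:9@100]
After op 3 [order #3] market_sell(qty=5): fills=none; bids=[-] asks=[#1:9@100 #2:9@100]
After op 4 [order #4] limit_sell(price=99, qty=10): fills=none; bids=[-] asks=[#4:10@99 #1:9@100 #2:9@100]
After op 5 [order #5] limit_sell(price=97, qty=1): fills=none; bids=[-] asks=[#5:1@97 #4:10@99 #1:9@100 #2:9@100]
After op 6 [order #6] limit_sell(price=102, qty=7): fills=none; bids=[-] asks=[#5:1@97 #4:10@99 #1:9@100 #2:9@100 #6:7@102]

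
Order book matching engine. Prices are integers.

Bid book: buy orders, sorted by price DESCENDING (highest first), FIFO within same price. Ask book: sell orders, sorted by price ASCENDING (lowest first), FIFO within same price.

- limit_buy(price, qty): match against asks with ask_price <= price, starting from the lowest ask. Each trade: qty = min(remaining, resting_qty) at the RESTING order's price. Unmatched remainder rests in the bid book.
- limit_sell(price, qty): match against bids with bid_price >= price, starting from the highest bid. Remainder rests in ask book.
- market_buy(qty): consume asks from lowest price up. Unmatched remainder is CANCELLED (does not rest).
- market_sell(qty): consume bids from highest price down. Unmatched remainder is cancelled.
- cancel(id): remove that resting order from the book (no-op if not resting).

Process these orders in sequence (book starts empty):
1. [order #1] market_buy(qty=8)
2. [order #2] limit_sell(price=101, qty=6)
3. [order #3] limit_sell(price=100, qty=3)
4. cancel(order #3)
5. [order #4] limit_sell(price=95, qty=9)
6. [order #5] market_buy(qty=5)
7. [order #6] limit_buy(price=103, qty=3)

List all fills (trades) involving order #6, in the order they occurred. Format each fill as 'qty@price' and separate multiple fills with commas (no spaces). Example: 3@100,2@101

After op 1 [order #1] market_buy(qty=8): fills=none; bids=[-] asks=[-]
After op 2 [order #2] limit_sell(price=101, qty=6): fills=none; bids=[-] asks=[#2:6@101]
After op 3 [order #3] limit_sell(price=100, qty=3): fills=none; bids=[-] asks=[#3:3@100 #2:6@101]
After op 4 cancel(order #3): fills=none; bids=[-] asks=[#2:6@101]
After op 5 [order #4] limit_sell(price=95, qty=9): fills=none; bids=[-] asks=[#4:9@95 #2:6@101]
After op 6 [order #5] market_buy(qty=5): fills=#5x#4:5@95; bids=[-] asks=[#4:4@95 #2:6@101]
After op 7 [order #6] limit_buy(price=103, qty=3): fills=#6x#4:3@95; bids=[-] asks=[#4:1@95 #2:6@101]

Answer: 3@95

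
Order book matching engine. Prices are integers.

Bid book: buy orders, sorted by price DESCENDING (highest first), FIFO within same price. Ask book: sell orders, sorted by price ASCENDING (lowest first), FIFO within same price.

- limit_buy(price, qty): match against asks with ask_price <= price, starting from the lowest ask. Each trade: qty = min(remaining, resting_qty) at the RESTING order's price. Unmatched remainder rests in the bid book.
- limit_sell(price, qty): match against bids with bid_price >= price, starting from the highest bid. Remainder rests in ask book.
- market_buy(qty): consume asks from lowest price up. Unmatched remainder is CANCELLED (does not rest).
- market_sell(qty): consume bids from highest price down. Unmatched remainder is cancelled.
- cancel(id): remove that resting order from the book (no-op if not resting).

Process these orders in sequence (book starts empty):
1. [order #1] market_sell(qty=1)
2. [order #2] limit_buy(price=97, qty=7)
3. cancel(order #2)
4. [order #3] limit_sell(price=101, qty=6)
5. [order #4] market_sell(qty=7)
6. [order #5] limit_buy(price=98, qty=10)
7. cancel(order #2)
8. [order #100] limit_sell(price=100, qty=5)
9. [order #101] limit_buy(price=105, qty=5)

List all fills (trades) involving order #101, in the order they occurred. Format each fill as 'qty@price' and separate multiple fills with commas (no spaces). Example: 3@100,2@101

After op 1 [order #1] market_sell(qty=1): fills=none; bids=[-] asks=[-]
After op 2 [order #2] limit_buy(price=97, qty=7): fills=none; bids=[#2:7@97] asks=[-]
After op 3 cancel(order #2): fills=none; bids=[-] asks=[-]
After op 4 [order #3] limit_sell(price=101, qty=6): fills=none; bids=[-] asks=[#3:6@101]
After op 5 [order #4] market_sell(qty=7): fills=none; bids=[-] asks=[#3:6@101]
After op 6 [order #5] limit_buy(price=98, qty=10): fills=none; bids=[#5:10@98] asks=[#3:6@101]
After op 7 cancel(order #2): fills=none; bids=[#5:10@98] asks=[#3:6@101]
After op 8 [order #100] limit_sell(price=100, qty=5): fills=none; bids=[#5:10@98] asks=[#100:5@100 #3:6@101]
After op 9 [order #101] limit_buy(price=105, qty=5): fills=#101x#100:5@100; bids=[#5:10@98] asks=[#3:6@101]

Answer: 5@100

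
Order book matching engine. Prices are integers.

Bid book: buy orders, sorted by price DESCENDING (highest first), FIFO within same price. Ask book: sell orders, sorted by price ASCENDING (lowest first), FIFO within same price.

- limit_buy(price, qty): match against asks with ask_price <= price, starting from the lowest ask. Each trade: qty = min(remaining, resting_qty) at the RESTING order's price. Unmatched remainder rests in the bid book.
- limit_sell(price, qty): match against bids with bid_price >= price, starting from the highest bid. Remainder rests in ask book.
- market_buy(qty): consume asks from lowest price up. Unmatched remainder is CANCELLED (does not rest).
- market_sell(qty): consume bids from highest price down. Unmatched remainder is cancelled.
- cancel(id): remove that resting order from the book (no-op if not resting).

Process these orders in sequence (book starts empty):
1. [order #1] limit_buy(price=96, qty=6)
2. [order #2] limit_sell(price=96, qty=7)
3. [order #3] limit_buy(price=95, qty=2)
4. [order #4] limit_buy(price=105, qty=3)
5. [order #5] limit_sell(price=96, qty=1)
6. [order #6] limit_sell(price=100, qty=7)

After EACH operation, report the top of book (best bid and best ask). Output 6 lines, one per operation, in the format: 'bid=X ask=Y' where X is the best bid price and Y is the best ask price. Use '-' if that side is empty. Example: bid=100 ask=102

Answer: bid=96 ask=-
bid=- ask=96
bid=95 ask=96
bid=105 ask=-
bid=105 ask=-
bid=95 ask=100

Derivation:
After op 1 [order #1] limit_buy(price=96, qty=6): fills=none; bids=[#1:6@96] asks=[-]
After op 2 [order #2] limit_sell(price=96, qty=7): fills=#1x#2:6@96; bids=[-] asks=[#2:1@96]
After op 3 [order #3] limit_buy(price=95, qty=2): fills=none; bids=[#3:2@95] asks=[#2:1@96]
After op 4 [order #4] limit_buy(price=105, qty=3): fills=#4x#2:1@96; bids=[#4:2@105 #3:2@95] asks=[-]
After op 5 [order #5] limit_sell(price=96, qty=1): fills=#4x#5:1@105; bids=[#4:1@105 #3:2@95] asks=[-]
After op 6 [order #6] limit_sell(price=100, qty=7): fills=#4x#6:1@105; bids=[#3:2@95] asks=[#6:6@100]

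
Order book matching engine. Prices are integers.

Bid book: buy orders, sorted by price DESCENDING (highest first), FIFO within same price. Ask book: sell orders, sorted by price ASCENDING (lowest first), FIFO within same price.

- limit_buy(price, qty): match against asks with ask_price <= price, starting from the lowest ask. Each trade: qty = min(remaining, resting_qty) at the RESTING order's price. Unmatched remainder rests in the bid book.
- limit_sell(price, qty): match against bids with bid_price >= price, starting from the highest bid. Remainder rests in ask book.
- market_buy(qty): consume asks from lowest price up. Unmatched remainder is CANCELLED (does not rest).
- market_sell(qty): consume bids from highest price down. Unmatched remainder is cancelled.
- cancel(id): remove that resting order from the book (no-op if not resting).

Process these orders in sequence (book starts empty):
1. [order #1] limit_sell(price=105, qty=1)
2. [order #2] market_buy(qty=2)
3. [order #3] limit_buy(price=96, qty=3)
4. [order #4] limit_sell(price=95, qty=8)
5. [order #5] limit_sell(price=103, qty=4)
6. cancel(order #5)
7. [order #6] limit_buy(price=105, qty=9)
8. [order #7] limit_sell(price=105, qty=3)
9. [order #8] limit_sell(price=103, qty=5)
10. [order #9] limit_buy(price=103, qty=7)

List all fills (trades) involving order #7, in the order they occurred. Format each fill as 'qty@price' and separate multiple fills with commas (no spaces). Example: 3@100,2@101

After op 1 [order #1] limit_sell(price=105, qty=1): fills=none; bids=[-] asks=[#1:1@105]
After op 2 [order #2] market_buy(qty=2): fills=#2x#1:1@105; bids=[-] asks=[-]
After op 3 [order #3] limit_buy(price=96, qty=3): fills=none; bids=[#3:3@96] asks=[-]
After op 4 [order #4] limit_sell(price=95, qty=8): fills=#3x#4:3@96; bids=[-] asks=[#4:5@95]
After op 5 [order #5] limit_sell(price=103, qty=4): fills=none; bids=[-] asks=[#4:5@95 #5:4@103]
After op 6 cancel(order #5): fills=none; bids=[-] asks=[#4:5@95]
After op 7 [order #6] limit_buy(price=105, qty=9): fills=#6x#4:5@95; bids=[#6:4@105] asks=[-]
After op 8 [order #7] limit_sell(price=105, qty=3): fills=#6x#7:3@105; bids=[#6:1@105] asks=[-]
After op 9 [order #8] limit_sell(price=103, qty=5): fills=#6x#8:1@105; bids=[-] asks=[#8:4@103]
After op 10 [order #9] limit_buy(price=103, qty=7): fills=#9x#8:4@103; bids=[#9:3@103] asks=[-]

Answer: 3@105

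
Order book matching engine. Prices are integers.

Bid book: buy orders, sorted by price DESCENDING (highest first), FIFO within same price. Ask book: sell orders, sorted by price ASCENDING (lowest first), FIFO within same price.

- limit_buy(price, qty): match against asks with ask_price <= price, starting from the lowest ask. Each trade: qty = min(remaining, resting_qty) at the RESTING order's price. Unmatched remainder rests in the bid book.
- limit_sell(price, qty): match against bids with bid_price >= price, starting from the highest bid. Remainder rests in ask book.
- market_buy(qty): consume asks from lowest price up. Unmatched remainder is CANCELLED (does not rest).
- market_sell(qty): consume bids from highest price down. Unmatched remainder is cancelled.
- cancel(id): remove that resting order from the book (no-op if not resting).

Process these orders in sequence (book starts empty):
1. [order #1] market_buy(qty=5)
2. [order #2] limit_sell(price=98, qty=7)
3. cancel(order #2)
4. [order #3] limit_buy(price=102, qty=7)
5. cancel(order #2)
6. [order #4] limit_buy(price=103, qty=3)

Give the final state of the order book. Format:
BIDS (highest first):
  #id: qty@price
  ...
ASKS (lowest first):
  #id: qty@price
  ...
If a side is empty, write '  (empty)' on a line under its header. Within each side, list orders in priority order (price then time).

Answer: BIDS (highest first):
  #4: 3@103
  #3: 7@102
ASKS (lowest first):
  (empty)

Derivation:
After op 1 [order #1] market_buy(qty=5): fills=none; bids=[-] asks=[-]
After op 2 [order #2] limit_sell(price=98, qty=7): fills=none; bids=[-] asks=[#2:7@98]
After op 3 cancel(order #2): fills=none; bids=[-] asks=[-]
After op 4 [order #3] limit_buy(price=102, qty=7): fills=none; bids=[#3:7@102] asks=[-]
After op 5 cancel(order #2): fills=none; bids=[#3:7@102] asks=[-]
After op 6 [order #4] limit_buy(price=103, qty=3): fills=none; bids=[#4:3@103 #3:7@102] asks=[-]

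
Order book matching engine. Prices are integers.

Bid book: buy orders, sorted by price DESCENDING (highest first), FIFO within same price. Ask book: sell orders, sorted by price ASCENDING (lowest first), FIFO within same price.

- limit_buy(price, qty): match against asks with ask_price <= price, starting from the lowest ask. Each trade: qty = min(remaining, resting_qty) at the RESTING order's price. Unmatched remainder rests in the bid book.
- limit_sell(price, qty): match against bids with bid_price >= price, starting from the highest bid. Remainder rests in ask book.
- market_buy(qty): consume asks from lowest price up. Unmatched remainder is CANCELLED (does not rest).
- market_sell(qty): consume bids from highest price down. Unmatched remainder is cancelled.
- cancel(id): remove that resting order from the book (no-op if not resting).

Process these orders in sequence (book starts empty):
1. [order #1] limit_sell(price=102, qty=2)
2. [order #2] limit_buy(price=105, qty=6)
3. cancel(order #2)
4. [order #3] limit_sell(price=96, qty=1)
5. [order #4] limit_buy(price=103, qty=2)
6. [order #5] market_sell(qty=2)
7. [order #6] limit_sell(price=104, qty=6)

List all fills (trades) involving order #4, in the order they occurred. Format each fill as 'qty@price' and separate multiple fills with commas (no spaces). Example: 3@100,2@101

Answer: 1@96,1@103

Derivation:
After op 1 [order #1] limit_sell(price=102, qty=2): fills=none; bids=[-] asks=[#1:2@102]
After op 2 [order #2] limit_buy(price=105, qty=6): fills=#2x#1:2@102; bids=[#2:4@105] asks=[-]
After op 3 cancel(order #2): fills=none; bids=[-] asks=[-]
After op 4 [order #3] limit_sell(price=96, qty=1): fills=none; bids=[-] asks=[#3:1@96]
After op 5 [order #4] limit_buy(price=103, qty=2): fills=#4x#3:1@96; bids=[#4:1@103] asks=[-]
After op 6 [order #5] market_sell(qty=2): fills=#4x#5:1@103; bids=[-] asks=[-]
After op 7 [order #6] limit_sell(price=104, qty=6): fills=none; bids=[-] asks=[#6:6@104]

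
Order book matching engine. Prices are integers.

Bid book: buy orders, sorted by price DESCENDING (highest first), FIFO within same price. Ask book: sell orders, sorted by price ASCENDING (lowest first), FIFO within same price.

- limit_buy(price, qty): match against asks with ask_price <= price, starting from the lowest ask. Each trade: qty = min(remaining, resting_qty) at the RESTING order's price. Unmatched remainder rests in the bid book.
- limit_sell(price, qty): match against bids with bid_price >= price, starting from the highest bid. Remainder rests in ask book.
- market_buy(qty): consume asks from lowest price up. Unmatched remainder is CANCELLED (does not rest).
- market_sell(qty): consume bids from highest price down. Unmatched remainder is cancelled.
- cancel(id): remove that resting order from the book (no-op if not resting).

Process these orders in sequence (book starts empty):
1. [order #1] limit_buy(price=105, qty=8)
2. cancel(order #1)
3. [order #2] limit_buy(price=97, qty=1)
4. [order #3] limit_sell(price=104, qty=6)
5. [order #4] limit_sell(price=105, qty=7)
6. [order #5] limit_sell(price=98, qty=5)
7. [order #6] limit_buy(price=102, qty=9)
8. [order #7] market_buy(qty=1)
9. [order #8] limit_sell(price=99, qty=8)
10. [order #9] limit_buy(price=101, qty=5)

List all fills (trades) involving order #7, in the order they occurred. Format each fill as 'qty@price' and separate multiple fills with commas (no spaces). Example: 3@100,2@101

After op 1 [order #1] limit_buy(price=105, qty=8): fills=none; bids=[#1:8@105] asks=[-]
After op 2 cancel(order #1): fills=none; bids=[-] asks=[-]
After op 3 [order #2] limit_buy(price=97, qty=1): fills=none; bids=[#2:1@97] asks=[-]
After op 4 [order #3] limit_sell(price=104, qty=6): fills=none; bids=[#2:1@97] asks=[#3:6@104]
After op 5 [order #4] limit_sell(price=105, qty=7): fills=none; bids=[#2:1@97] asks=[#3:6@104 #4:7@105]
After op 6 [order #5] limit_sell(price=98, qty=5): fills=none; bids=[#2:1@97] asks=[#5:5@98 #3:6@104 #4:7@105]
After op 7 [order #6] limit_buy(price=102, qty=9): fills=#6x#5:5@98; bids=[#6:4@102 #2:1@97] asks=[#3:6@104 #4:7@105]
After op 8 [order #7] market_buy(qty=1): fills=#7x#3:1@104; bids=[#6:4@102 #2:1@97] asks=[#3:5@104 #4:7@105]
After op 9 [order #8] limit_sell(price=99, qty=8): fills=#6x#8:4@102; bids=[#2:1@97] asks=[#8:4@99 #3:5@104 #4:7@105]
After op 10 [order #9] limit_buy(price=101, qty=5): fills=#9x#8:4@99; bids=[#9:1@101 #2:1@97] asks=[#3:5@104 #4:7@105]

Answer: 1@104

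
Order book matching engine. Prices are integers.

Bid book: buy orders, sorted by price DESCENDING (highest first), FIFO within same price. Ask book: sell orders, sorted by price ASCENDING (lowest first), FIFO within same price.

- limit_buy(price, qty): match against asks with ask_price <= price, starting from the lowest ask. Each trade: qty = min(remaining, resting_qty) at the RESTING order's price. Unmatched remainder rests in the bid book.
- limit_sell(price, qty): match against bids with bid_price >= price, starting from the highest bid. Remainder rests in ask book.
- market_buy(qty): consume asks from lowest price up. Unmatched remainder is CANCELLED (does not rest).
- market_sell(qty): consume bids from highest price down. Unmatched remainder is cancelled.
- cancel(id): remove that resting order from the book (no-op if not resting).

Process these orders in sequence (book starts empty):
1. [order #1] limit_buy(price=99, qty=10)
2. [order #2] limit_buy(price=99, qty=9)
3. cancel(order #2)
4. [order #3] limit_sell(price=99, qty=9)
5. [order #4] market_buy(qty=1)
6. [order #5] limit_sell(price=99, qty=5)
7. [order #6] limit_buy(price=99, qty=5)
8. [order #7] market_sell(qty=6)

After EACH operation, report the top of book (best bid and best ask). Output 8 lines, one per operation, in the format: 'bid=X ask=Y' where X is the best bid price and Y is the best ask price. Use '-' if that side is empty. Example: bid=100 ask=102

Answer: bid=99 ask=-
bid=99 ask=-
bid=99 ask=-
bid=99 ask=-
bid=99 ask=-
bid=- ask=99
bid=99 ask=-
bid=- ask=-

Derivation:
After op 1 [order #1] limit_buy(price=99, qty=10): fills=none; bids=[#1:10@99] asks=[-]
After op 2 [order #2] limit_buy(price=99, qty=9): fills=none; bids=[#1:10@99 #2:9@99] asks=[-]
After op 3 cancel(order #2): fills=none; bids=[#1:10@99] asks=[-]
After op 4 [order #3] limit_sell(price=99, qty=9): fills=#1x#3:9@99; bids=[#1:1@99] asks=[-]
After op 5 [order #4] market_buy(qty=1): fills=none; bids=[#1:1@99] asks=[-]
After op 6 [order #5] limit_sell(price=99, qty=5): fills=#1x#5:1@99; bids=[-] asks=[#5:4@99]
After op 7 [order #6] limit_buy(price=99, qty=5): fills=#6x#5:4@99; bids=[#6:1@99] asks=[-]
After op 8 [order #7] market_sell(qty=6): fills=#6x#7:1@99; bids=[-] asks=[-]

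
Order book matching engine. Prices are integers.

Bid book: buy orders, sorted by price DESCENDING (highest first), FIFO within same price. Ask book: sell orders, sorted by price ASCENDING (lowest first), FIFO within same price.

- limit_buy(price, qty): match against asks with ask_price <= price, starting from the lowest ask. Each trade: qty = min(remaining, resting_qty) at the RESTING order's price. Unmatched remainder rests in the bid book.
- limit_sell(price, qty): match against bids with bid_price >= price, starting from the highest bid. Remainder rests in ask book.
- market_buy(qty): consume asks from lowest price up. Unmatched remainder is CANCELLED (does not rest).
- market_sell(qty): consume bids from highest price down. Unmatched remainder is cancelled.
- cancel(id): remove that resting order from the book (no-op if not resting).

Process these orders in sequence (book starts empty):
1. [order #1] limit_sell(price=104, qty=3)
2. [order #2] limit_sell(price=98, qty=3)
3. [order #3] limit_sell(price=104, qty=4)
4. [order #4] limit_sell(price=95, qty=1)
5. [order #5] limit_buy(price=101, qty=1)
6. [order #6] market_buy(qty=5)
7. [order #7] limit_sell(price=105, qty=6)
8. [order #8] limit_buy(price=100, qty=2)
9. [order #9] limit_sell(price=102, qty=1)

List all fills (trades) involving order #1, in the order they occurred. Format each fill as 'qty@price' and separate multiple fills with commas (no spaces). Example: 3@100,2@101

Answer: 2@104

Derivation:
After op 1 [order #1] limit_sell(price=104, qty=3): fills=none; bids=[-] asks=[#1:3@104]
After op 2 [order #2] limit_sell(price=98, qty=3): fills=none; bids=[-] asks=[#2:3@98 #1:3@104]
After op 3 [order #3] limit_sell(price=104, qty=4): fills=none; bids=[-] asks=[#2:3@98 #1:3@104 #3:4@104]
After op 4 [order #4] limit_sell(price=95, qty=1): fills=none; bids=[-] asks=[#4:1@95 #2:3@98 #1:3@104 #3:4@104]
After op 5 [order #5] limit_buy(price=101, qty=1): fills=#5x#4:1@95; bids=[-] asks=[#2:3@98 #1:3@104 #3:4@104]
After op 6 [order #6] market_buy(qty=5): fills=#6x#2:3@98 #6x#1:2@104; bids=[-] asks=[#1:1@104 #3:4@104]
After op 7 [order #7] limit_sell(price=105, qty=6): fills=none; bids=[-] asks=[#1:1@104 #3:4@104 #7:6@105]
After op 8 [order #8] limit_buy(price=100, qty=2): fills=none; bids=[#8:2@100] asks=[#1:1@104 #3:4@104 #7:6@105]
After op 9 [order #9] limit_sell(price=102, qty=1): fills=none; bids=[#8:2@100] asks=[#9:1@102 #1:1@104 #3:4@104 #7:6@105]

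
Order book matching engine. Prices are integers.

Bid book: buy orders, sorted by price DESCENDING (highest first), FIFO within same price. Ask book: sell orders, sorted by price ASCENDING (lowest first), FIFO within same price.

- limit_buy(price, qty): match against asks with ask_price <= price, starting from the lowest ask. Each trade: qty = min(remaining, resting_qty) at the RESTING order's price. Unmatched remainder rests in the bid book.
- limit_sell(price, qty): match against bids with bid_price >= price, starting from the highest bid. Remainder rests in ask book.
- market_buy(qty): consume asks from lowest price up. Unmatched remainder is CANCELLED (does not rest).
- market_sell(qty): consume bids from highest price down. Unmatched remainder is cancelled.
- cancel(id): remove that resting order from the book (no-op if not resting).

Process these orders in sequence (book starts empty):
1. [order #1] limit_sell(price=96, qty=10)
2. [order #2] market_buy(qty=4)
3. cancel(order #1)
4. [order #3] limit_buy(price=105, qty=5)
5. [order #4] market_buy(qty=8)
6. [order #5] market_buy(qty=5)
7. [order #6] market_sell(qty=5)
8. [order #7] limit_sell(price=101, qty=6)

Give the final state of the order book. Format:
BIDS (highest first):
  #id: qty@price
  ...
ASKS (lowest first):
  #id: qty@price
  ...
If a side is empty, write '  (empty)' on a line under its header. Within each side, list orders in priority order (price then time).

Answer: BIDS (highest first):
  (empty)
ASKS (lowest first):
  #7: 6@101

Derivation:
After op 1 [order #1] limit_sell(price=96, qty=10): fills=none; bids=[-] asks=[#1:10@96]
After op 2 [order #2] market_buy(qty=4): fills=#2x#1:4@96; bids=[-] asks=[#1:6@96]
After op 3 cancel(order #1): fills=none; bids=[-] asks=[-]
After op 4 [order #3] limit_buy(price=105, qty=5): fills=none; bids=[#3:5@105] asks=[-]
After op 5 [order #4] market_buy(qty=8): fills=none; bids=[#3:5@105] asks=[-]
After op 6 [order #5] market_buy(qty=5): fills=none; bids=[#3:5@105] asks=[-]
After op 7 [order #6] market_sell(qty=5): fills=#3x#6:5@105; bids=[-] asks=[-]
After op 8 [order #7] limit_sell(price=101, qty=6): fills=none; bids=[-] asks=[#7:6@101]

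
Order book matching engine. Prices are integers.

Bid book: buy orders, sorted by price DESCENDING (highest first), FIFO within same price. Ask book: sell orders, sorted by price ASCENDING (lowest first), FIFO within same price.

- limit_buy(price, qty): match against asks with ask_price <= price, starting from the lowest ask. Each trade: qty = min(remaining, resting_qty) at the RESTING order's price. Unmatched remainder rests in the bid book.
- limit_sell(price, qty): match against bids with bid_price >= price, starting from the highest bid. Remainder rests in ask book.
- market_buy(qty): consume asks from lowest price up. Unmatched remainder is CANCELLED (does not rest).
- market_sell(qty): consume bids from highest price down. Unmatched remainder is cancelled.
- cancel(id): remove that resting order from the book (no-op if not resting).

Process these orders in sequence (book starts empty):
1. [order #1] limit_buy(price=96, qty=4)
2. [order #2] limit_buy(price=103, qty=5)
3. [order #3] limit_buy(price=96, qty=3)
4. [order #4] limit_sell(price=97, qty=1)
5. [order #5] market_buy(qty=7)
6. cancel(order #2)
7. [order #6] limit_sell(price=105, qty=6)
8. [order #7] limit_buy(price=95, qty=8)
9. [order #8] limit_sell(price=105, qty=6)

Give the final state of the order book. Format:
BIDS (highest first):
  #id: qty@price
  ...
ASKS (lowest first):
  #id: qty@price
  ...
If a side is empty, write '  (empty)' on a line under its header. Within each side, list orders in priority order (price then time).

Answer: BIDS (highest first):
  #1: 4@96
  #3: 3@96
  #7: 8@95
ASKS (lowest first):
  #6: 6@105
  #8: 6@105

Derivation:
After op 1 [order #1] limit_buy(price=96, qty=4): fills=none; bids=[#1:4@96] asks=[-]
After op 2 [order #2] limit_buy(price=103, qty=5): fills=none; bids=[#2:5@103 #1:4@96] asks=[-]
After op 3 [order #3] limit_buy(price=96, qty=3): fills=none; bids=[#2:5@103 #1:4@96 #3:3@96] asks=[-]
After op 4 [order #4] limit_sell(price=97, qty=1): fills=#2x#4:1@103; bids=[#2:4@103 #1:4@96 #3:3@96] asks=[-]
After op 5 [order #5] market_buy(qty=7): fills=none; bids=[#2:4@103 #1:4@96 #3:3@96] asks=[-]
After op 6 cancel(order #2): fills=none; bids=[#1:4@96 #3:3@96] asks=[-]
After op 7 [order #6] limit_sell(price=105, qty=6): fills=none; bids=[#1:4@96 #3:3@96] asks=[#6:6@105]
After op 8 [order #7] limit_buy(price=95, qty=8): fills=none; bids=[#1:4@96 #3:3@96 #7:8@95] asks=[#6:6@105]
After op 9 [order #8] limit_sell(price=105, qty=6): fills=none; bids=[#1:4@96 #3:3@96 #7:8@95] asks=[#6:6@105 #8:6@105]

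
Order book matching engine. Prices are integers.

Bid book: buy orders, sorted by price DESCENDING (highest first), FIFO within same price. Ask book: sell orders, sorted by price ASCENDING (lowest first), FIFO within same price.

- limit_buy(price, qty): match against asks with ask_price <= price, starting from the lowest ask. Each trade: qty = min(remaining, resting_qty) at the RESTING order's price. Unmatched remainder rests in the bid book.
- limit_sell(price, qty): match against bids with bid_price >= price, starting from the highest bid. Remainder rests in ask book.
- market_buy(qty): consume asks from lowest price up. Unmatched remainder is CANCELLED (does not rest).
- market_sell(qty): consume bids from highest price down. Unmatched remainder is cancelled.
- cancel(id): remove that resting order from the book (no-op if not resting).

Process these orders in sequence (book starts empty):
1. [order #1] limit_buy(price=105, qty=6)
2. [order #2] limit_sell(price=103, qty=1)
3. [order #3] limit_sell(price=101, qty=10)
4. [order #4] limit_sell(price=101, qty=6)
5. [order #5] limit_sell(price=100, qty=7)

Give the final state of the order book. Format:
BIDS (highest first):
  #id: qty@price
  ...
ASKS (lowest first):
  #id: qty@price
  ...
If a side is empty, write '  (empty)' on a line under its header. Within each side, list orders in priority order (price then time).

Answer: BIDS (highest first):
  (empty)
ASKS (lowest first):
  #5: 7@100
  #3: 5@101
  #4: 6@101

Derivation:
After op 1 [order #1] limit_buy(price=105, qty=6): fills=none; bids=[#1:6@105] asks=[-]
After op 2 [order #2] limit_sell(price=103, qty=1): fills=#1x#2:1@105; bids=[#1:5@105] asks=[-]
After op 3 [order #3] limit_sell(price=101, qty=10): fills=#1x#3:5@105; bids=[-] asks=[#3:5@101]
After op 4 [order #4] limit_sell(price=101, qty=6): fills=none; bids=[-] asks=[#3:5@101 #4:6@101]
After op 5 [order #5] limit_sell(price=100, qty=7): fills=none; bids=[-] asks=[#5:7@100 #3:5@101 #4:6@101]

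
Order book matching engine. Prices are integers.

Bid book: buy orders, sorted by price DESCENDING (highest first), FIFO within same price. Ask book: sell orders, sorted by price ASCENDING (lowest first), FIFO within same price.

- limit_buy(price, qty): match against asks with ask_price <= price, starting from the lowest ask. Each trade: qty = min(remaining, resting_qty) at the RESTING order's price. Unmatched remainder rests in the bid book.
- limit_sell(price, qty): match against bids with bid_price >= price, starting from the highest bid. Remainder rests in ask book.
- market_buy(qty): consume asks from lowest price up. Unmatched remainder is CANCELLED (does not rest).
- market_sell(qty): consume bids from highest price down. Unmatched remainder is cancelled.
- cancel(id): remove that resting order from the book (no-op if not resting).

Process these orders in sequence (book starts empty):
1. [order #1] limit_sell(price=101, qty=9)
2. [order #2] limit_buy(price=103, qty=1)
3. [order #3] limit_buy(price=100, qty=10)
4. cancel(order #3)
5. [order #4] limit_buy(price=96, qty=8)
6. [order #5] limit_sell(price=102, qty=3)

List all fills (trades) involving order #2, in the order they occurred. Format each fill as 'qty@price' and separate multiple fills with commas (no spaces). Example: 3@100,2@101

Answer: 1@101

Derivation:
After op 1 [order #1] limit_sell(price=101, qty=9): fills=none; bids=[-] asks=[#1:9@101]
After op 2 [order #2] limit_buy(price=103, qty=1): fills=#2x#1:1@101; bids=[-] asks=[#1:8@101]
After op 3 [order #3] limit_buy(price=100, qty=10): fills=none; bids=[#3:10@100] asks=[#1:8@101]
After op 4 cancel(order #3): fills=none; bids=[-] asks=[#1:8@101]
After op 5 [order #4] limit_buy(price=96, qty=8): fills=none; bids=[#4:8@96] asks=[#1:8@101]
After op 6 [order #5] limit_sell(price=102, qty=3): fills=none; bids=[#4:8@96] asks=[#1:8@101 #5:3@102]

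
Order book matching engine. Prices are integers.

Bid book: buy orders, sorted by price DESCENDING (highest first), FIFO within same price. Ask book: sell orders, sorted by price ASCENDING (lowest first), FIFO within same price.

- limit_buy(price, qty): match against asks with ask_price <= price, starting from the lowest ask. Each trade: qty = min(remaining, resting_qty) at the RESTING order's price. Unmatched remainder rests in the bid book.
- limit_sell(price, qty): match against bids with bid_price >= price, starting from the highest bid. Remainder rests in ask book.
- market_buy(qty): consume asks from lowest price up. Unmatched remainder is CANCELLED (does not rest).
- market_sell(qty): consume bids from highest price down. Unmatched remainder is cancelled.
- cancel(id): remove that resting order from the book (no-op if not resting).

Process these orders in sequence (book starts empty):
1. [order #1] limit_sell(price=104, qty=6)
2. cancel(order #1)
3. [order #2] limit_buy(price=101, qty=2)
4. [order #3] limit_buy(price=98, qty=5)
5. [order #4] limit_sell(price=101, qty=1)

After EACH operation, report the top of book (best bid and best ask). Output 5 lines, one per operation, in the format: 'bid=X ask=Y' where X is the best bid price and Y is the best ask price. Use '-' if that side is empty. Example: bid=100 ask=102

After op 1 [order #1] limit_sell(price=104, qty=6): fills=none; bids=[-] asks=[#1:6@104]
After op 2 cancel(order #1): fills=none; bids=[-] asks=[-]
After op 3 [order #2] limit_buy(price=101, qty=2): fills=none; bids=[#2:2@101] asks=[-]
After op 4 [order #3] limit_buy(price=98, qty=5): fills=none; bids=[#2:2@101 #3:5@98] asks=[-]
After op 5 [order #4] limit_sell(price=101, qty=1): fills=#2x#4:1@101; bids=[#2:1@101 #3:5@98] asks=[-]

Answer: bid=- ask=104
bid=- ask=-
bid=101 ask=-
bid=101 ask=-
bid=101 ask=-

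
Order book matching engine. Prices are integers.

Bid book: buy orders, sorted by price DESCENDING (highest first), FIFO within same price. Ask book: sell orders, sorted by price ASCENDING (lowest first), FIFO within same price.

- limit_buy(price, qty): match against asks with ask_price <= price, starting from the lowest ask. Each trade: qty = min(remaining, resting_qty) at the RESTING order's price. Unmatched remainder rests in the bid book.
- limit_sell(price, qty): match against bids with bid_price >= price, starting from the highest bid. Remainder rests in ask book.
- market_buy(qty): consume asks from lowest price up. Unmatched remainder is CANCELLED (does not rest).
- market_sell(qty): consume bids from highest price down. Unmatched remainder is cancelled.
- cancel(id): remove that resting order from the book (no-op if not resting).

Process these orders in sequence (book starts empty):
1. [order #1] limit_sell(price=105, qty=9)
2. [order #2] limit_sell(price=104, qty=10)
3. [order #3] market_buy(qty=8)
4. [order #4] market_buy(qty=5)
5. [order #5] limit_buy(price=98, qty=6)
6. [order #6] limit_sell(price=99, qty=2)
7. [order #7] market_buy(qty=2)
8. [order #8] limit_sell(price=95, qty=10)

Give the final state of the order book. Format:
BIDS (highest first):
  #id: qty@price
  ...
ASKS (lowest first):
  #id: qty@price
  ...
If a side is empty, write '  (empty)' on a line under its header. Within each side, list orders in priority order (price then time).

Answer: BIDS (highest first):
  (empty)
ASKS (lowest first):
  #8: 4@95
  #1: 6@105

Derivation:
After op 1 [order #1] limit_sell(price=105, qty=9): fills=none; bids=[-] asks=[#1:9@105]
After op 2 [order #2] limit_sell(price=104, qty=10): fills=none; bids=[-] asks=[#2:10@104 #1:9@105]
After op 3 [order #3] market_buy(qty=8): fills=#3x#2:8@104; bids=[-] asks=[#2:2@104 #1:9@105]
After op 4 [order #4] market_buy(qty=5): fills=#4x#2:2@104 #4x#1:3@105; bids=[-] asks=[#1:6@105]
After op 5 [order #5] limit_buy(price=98, qty=6): fills=none; bids=[#5:6@98] asks=[#1:6@105]
After op 6 [order #6] limit_sell(price=99, qty=2): fills=none; bids=[#5:6@98] asks=[#6:2@99 #1:6@105]
After op 7 [order #7] market_buy(qty=2): fills=#7x#6:2@99; bids=[#5:6@98] asks=[#1:6@105]
After op 8 [order #8] limit_sell(price=95, qty=10): fills=#5x#8:6@98; bids=[-] asks=[#8:4@95 #1:6@105]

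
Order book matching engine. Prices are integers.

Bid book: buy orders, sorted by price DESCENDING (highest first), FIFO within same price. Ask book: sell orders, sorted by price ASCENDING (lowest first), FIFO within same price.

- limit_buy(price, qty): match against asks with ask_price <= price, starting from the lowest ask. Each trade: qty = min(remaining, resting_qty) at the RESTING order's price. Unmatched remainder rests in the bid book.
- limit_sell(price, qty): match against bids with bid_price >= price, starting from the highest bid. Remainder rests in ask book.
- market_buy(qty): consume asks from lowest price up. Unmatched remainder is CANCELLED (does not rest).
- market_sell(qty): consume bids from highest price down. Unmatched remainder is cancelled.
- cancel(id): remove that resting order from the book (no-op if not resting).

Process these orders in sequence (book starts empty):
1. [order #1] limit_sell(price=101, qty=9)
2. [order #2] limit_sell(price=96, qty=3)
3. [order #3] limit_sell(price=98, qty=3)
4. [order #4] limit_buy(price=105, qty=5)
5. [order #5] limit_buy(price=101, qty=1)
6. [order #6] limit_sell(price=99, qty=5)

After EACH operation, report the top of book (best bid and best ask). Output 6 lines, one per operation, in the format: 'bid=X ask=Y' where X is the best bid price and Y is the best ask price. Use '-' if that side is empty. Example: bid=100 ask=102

After op 1 [order #1] limit_sell(price=101, qty=9): fills=none; bids=[-] asks=[#1:9@101]
After op 2 [order #2] limit_sell(price=96, qty=3): fills=none; bids=[-] asks=[#2:3@96 #1:9@101]
After op 3 [order #3] limit_sell(price=98, qty=3): fills=none; bids=[-] asks=[#2:3@96 #3:3@98 #1:9@101]
After op 4 [order #4] limit_buy(price=105, qty=5): fills=#4x#2:3@96 #4x#3:2@98; bids=[-] asks=[#3:1@98 #1:9@101]
After op 5 [order #5] limit_buy(price=101, qty=1): fills=#5x#3:1@98; bids=[-] asks=[#1:9@101]
After op 6 [order #6] limit_sell(price=99, qty=5): fills=none; bids=[-] asks=[#6:5@99 #1:9@101]

Answer: bid=- ask=101
bid=- ask=96
bid=- ask=96
bid=- ask=98
bid=- ask=101
bid=- ask=99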